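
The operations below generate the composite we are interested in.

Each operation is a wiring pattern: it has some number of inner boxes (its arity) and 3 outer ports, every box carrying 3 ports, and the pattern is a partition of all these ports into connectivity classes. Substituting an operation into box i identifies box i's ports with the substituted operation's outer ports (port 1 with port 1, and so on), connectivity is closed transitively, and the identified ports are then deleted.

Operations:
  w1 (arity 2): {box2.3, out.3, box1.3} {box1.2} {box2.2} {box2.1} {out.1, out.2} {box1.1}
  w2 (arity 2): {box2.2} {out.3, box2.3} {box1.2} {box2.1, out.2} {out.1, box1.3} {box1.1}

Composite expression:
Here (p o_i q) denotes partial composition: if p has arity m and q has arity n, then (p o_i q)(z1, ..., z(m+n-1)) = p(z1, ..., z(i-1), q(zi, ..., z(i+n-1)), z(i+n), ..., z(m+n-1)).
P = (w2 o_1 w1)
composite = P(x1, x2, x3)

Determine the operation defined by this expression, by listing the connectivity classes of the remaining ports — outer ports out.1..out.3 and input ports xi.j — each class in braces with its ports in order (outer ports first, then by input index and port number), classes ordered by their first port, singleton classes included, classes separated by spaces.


{out.1, x1.3, x2.3} {out.2, x3.1} {out.3, x3.3} {x1.1} {x1.2} {x2.1} {x2.2} {x3.2}

Connectivity passes through glued w2-boundaries; trace each wire chain.
stage w1: inputs (x1, x2), connectivity {out.1, out.2} {out.3, x1.3, x2.3} {x1.1} {x1.2} {x2.1} {x2.2}, out.j its boundary
stage w2: inputs (x1, x2, x3), connectivity {out.1, x1.3, x2.3} {out.2, x3.1} {out.3, x3.3} {x1.1} {x1.2} {x2.1} {x2.2} {x3.2}, out.j its boundary


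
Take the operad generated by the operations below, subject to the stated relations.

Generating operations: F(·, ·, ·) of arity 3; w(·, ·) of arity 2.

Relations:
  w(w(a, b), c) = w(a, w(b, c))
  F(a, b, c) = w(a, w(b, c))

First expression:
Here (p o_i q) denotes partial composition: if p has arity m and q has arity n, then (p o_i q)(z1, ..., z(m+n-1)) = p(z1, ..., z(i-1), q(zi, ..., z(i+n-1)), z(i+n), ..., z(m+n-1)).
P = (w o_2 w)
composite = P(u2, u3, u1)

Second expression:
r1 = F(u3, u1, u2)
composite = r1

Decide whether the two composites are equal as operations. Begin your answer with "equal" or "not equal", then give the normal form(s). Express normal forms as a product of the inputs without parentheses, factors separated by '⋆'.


not equal; first: u2 ⋆ u3 ⋆ u1; second: u3 ⋆ u1 ⋆ u2

Reducing the first expression gives u2 ⋆ u3 ⋆ u1
Reducing the second expression gives u3 ⋆ u1 ⋆ u2
The forms do not match — not equal.


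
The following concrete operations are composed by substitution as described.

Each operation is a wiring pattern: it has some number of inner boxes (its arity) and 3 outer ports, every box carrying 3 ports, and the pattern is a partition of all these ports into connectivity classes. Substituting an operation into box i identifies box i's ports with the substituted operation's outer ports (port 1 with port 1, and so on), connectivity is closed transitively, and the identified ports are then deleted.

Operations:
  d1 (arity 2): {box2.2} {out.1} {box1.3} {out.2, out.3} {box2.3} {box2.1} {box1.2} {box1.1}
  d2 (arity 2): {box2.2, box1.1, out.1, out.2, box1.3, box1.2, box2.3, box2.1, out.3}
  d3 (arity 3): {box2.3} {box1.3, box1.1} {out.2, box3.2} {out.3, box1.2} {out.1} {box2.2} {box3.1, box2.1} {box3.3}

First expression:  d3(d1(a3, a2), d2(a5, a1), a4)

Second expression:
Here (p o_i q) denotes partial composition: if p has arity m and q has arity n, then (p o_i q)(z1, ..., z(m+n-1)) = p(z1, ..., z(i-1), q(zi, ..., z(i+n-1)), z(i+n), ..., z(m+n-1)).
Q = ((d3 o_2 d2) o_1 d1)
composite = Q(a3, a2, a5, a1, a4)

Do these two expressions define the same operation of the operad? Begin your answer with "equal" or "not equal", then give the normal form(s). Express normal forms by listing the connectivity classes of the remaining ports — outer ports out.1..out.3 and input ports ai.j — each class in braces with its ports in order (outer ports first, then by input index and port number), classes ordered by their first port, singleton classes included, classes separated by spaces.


equal: each reduces to {out.1} {out.2, a4.2} {out.3} {a1.1, a1.2, a1.3, a4.1, a5.1, a5.2, a5.3} {a2.1} {a2.2} {a2.3} {a3.1} {a3.2} {a3.3} {a4.3}

Reducing the first expression gives {out.1} {out.2, a4.2} {out.3} {a1.1, a1.2, a1.3, a4.1, a5.1, a5.2, a5.3} {a2.1} {a2.2} {a2.3} {a3.1} {a3.2} {a3.3} {a4.3}
Reducing the second expression gives {out.1} {out.2, a4.2} {out.3} {a1.1, a1.2, a1.3, a4.1, a5.1, a5.2, a5.3} {a2.1} {a2.2} {a2.3} {a3.1} {a3.2} {a3.3} {a4.3}
The forms coincide; equal.


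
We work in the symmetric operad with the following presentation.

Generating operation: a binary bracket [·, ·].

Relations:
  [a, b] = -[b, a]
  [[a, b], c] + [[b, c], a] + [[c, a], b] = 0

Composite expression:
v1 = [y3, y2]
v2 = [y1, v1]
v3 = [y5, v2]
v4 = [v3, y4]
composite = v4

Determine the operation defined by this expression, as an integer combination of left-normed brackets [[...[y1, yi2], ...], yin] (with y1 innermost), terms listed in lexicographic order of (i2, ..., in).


[[[[y1, y2], y3], y5], y4] - [[[[y1, y3], y2], y5], y4]


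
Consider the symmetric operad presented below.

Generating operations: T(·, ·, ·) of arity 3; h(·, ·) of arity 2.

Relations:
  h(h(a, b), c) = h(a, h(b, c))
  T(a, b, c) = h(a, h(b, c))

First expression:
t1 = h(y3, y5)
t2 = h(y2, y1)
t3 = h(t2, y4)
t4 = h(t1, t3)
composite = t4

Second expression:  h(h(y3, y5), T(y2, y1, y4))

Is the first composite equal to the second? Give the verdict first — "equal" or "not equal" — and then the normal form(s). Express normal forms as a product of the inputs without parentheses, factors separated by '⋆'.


The first composite normalizes to y3 ⋆ y5 ⋆ y2 ⋆ y1 ⋆ y4
The second composite normalizes to y3 ⋆ y5 ⋆ y2 ⋆ y1 ⋆ y4
The forms coincide; equal.

equal — both sides give y3 ⋆ y5 ⋆ y2 ⋆ y1 ⋆ y4


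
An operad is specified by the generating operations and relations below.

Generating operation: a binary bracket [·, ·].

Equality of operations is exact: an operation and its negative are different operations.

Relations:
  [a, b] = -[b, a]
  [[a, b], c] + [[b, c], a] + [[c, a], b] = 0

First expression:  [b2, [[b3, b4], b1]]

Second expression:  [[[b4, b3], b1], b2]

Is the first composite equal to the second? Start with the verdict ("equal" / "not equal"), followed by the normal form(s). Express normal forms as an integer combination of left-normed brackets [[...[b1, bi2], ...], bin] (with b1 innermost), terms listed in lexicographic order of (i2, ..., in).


equal; the common form is [[[b1, b3], b4], b2] - [[[b1, b4], b3], b2]

Reducing the first expression gives [[[b1, b3], b4], b2] - [[[b1, b4], b3], b2]
Reducing the second expression gives [[[b1, b3], b4], b2] - [[[b1, b4], b3], b2]
Both agree, so they are equal.


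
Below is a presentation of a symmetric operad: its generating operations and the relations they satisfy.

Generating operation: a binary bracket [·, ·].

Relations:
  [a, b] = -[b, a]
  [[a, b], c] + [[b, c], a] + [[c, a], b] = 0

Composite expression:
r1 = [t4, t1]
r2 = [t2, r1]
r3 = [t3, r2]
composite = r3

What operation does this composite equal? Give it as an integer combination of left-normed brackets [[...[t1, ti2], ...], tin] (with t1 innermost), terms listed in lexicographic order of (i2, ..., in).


-[[[t1, t4], t2], t3]

Skip Jacobi rewriting: expand, keep t1-initial words, read off terms.
Composite bracket: [t3, [t2, [t4, t1]]]
Applying ab - ba throughout gives 8 signed words (2^3 = 8).
The t1-initial words carry the normal form:
  from t1t4t2t3, sign -1: term -[[[t1, t4], t2], t3]


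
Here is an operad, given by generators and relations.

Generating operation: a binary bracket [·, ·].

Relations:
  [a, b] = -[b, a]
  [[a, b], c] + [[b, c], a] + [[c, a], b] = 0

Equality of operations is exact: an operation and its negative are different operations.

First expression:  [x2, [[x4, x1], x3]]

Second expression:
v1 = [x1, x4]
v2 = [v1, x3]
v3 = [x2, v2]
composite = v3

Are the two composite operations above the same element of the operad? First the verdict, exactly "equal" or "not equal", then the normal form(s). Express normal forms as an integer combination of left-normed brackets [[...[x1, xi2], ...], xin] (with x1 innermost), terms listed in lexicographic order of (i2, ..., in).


not equal; the first gives [[[x1, x4], x3], x2] and the second -[[[x1, x4], x3], x2]

Reducing the first expression gives [[[x1, x4], x3], x2]
Reducing the second expression gives -[[[x1, x4], x3], x2]
They disagree, so not equal.


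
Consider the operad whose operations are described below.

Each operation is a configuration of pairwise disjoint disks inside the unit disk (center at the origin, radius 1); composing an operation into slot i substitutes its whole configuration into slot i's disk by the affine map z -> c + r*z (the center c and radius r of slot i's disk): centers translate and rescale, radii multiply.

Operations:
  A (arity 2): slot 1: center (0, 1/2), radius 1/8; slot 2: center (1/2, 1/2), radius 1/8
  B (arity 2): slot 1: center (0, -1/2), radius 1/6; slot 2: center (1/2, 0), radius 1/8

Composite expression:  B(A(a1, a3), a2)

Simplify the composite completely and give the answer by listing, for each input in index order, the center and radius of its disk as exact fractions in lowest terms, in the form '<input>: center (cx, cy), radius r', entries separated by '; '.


a1: center (0, -5/12), radius 1/48; a2: center (1/2, 0), radius 1/8; a3: center (1/12, -5/12), radius 1/48

Affine substitution under B: radii multiply and a-centers shift.
for a1, the 2-step affine chain lands on center (0, -5/12), radius 1/48
for a3, the 2-step affine chain lands on center (1/12, -5/12), radius 1/48
for a2, the 1-step affine chain lands on center (1/2, 0), radius 1/8


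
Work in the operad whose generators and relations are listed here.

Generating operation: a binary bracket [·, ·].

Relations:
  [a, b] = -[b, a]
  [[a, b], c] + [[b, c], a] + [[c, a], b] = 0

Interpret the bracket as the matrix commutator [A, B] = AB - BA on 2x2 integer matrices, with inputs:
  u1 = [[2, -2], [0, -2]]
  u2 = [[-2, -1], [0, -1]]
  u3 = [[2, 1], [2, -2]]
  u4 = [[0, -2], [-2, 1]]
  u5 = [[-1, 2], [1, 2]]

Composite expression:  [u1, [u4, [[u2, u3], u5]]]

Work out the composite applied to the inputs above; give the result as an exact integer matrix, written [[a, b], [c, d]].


[[-4, 4], [-8, 4]]

[u2, u3] = [[-2, 3], [2, 2]]
[[u2, u3], u5] = [[-1, 1], [-2, 1]]
[u4, [[u2, u3], u5]] = [[6, -5], [2, -6]]
[u1, [u4, [[u2, u3], u5]]] = [[-4, 4], [-8, 4]]


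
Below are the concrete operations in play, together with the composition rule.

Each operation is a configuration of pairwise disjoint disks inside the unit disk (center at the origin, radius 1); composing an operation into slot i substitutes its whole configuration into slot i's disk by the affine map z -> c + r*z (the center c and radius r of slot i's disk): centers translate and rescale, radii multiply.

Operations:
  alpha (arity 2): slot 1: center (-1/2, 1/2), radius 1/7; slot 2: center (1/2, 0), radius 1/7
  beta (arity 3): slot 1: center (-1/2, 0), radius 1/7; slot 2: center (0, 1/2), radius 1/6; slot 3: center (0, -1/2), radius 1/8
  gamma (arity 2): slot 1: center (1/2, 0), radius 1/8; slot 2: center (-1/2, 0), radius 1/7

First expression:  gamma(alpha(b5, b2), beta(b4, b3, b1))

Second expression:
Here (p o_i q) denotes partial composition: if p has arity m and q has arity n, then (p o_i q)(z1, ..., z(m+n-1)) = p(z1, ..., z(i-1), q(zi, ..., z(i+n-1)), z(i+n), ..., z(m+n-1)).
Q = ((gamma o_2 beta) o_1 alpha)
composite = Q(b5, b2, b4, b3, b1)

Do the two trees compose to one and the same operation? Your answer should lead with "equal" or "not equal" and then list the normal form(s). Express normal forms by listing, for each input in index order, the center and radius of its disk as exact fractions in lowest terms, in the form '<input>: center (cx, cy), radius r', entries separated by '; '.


equal; the common form is b1: center (-1/2, -1/14), radius 1/56; b2: center (9/16, 0), radius 1/56; b3: center (-1/2, 1/14), radius 1/42; b4: center (-4/7, 0), radius 1/49; b5: center (7/16, 1/16), radius 1/56


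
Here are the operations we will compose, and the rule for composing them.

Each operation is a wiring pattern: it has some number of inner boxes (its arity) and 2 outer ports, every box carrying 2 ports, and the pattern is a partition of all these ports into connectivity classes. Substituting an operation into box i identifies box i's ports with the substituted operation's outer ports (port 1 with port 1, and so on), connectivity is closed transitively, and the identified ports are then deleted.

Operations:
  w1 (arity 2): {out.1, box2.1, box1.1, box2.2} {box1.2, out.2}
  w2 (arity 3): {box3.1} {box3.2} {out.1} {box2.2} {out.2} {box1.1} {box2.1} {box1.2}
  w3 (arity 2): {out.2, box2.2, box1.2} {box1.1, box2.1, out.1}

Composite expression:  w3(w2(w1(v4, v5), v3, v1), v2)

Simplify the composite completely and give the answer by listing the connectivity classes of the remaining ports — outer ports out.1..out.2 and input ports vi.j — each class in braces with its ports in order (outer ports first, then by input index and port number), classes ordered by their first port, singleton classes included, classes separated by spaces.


{out.1, v2.1} {out.2, v2.2} {v1.1} {v1.2} {v3.1} {v3.2} {v4.1, v5.1, v5.2} {v4.2}

Connectivity passes through glued w3-boundaries; trace each wire chain.
w1 over (v4, v5) gives {out.1, v4.1, v5.1, v5.2} {out.2, v4.2}, out.j being that stage's outer ports
w2 over (v4, v5, v3, v1) gives {out.1} {out.2} {v1.1} {v1.2} {v3.1} {v3.2} {v4.1, v5.1, v5.2} {v4.2}, out.j being that stage's outer ports
w3 over (v4, v5, v3, v1, v2) gives {out.1, v2.1} {out.2, v2.2} {v1.1} {v1.2} {v3.1} {v3.2} {v4.1, v5.1, v5.2} {v4.2}, out.j being that stage's outer ports


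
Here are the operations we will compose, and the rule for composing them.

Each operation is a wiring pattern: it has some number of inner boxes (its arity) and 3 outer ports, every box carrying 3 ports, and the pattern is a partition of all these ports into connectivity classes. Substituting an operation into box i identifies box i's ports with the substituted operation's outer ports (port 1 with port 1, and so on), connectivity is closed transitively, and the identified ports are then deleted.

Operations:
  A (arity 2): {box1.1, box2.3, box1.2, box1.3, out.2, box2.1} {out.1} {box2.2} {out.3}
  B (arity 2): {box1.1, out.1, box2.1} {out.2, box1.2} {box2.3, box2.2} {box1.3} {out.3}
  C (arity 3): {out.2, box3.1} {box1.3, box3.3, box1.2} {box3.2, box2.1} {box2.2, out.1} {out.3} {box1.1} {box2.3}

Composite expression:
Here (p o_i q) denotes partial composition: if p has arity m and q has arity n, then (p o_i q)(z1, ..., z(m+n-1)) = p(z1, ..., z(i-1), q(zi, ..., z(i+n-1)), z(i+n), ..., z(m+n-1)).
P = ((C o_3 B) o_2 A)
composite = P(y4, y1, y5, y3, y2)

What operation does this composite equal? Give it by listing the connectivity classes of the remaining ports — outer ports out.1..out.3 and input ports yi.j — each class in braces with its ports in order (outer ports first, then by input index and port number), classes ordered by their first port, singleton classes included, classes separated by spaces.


Treat the ports identified at C as solder joints: merge, then drop.
through A, on inputs (y1, y5): {out.1} {out.2, y1.1, y1.2, y1.3, y5.1, y5.3} {out.3} {y5.2} (out.j = stage outer ports)
through B, on inputs (y3, y2): {out.1, y2.1, y3.1} {out.2, y3.2} {out.3} {y2.2, y2.3} {y3.3} (out.j = stage outer ports)
through C, on inputs (y4, y1, y5, y3, y2): {out.1, y1.1, y1.2, y1.3, y5.1, y5.3} {out.2, y2.1, y3.1} {out.3} {y2.2, y2.3} {y3.2} {y3.3} {y4.1} {y4.2, y4.3} {y5.2} (out.j = stage outer ports)

{out.1, y1.1, y1.2, y1.3, y5.1, y5.3} {out.2, y2.1, y3.1} {out.3} {y2.2, y2.3} {y3.2} {y3.3} {y4.1} {y4.2, y4.3} {y5.2}


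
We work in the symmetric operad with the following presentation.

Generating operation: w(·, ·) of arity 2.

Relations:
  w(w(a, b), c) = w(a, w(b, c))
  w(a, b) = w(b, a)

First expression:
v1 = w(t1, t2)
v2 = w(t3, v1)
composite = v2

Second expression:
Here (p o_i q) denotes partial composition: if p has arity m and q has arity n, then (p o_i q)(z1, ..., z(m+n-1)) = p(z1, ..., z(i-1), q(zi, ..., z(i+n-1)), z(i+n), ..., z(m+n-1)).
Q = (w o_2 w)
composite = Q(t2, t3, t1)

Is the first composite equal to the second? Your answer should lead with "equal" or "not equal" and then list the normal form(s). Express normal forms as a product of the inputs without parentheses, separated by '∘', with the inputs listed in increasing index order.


equal; the common form is t1 ∘ t2 ∘ t3

Reducing the first expression gives t1 ∘ t2 ∘ t3
Reducing the second expression gives t1 ∘ t2 ∘ t3
The forms coincide; equal.


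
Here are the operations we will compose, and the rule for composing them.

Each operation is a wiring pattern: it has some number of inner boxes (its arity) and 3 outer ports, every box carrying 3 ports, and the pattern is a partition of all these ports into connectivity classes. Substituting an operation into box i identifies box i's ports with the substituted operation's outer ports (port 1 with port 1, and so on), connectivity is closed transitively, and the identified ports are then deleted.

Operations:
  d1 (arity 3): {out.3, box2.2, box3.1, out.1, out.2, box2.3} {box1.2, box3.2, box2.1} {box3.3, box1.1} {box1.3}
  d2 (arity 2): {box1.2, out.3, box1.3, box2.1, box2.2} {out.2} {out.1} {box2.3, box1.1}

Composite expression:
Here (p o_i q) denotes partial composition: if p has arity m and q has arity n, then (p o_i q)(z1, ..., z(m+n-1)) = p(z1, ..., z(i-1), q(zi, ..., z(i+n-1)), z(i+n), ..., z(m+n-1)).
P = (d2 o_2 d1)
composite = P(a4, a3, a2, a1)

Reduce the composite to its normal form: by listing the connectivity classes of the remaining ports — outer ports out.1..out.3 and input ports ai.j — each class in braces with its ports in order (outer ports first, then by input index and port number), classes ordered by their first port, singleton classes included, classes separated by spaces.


{out.1} {out.2} {out.3, a1.1, a2.2, a2.3, a4.1, a4.2, a4.3} {a1.2, a2.1, a3.2} {a1.3, a3.1} {a3.3}


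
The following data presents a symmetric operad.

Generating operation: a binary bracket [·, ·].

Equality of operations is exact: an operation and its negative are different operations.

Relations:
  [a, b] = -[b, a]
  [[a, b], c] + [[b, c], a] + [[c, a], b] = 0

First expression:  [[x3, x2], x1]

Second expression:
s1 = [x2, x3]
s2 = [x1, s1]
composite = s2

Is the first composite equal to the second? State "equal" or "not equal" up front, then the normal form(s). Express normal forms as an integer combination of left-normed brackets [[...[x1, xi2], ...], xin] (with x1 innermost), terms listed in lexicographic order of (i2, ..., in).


equal — both sides give [[x1, x2], x3] - [[x1, x3], x2]

In normal form, the first expression is [[x1, x2], x3] - [[x1, x3], x2]
In normal form, the second expression is [[x1, x2], x3] - [[x1, x3], x2]
The normal forms match — equal.


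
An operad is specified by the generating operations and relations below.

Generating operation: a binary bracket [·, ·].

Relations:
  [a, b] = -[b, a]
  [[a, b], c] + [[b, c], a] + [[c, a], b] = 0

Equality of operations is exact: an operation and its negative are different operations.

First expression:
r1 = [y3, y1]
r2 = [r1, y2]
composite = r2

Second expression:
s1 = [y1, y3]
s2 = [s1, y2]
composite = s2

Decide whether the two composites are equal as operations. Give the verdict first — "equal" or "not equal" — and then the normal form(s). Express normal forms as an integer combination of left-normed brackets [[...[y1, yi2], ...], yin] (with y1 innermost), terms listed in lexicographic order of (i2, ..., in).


not equal; the first gives -[[y1, y3], y2] and the second [[y1, y3], y2]


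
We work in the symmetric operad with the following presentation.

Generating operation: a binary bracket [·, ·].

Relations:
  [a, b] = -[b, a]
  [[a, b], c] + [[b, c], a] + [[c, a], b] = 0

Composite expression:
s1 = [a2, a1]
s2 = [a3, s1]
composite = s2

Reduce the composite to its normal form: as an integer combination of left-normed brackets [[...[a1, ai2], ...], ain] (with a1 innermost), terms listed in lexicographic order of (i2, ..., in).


Antisymmetry and Jacobi reduce to a1-anchored left-normed brackets.
Composite bracket: [a3, [a2, a1]]
Expanding via [a, b] = ab - ba: 4 signed words (2^2 = 4).
Only words starting with a1 matter:
  from a1a2a3, sign +1: term +[[a1, a2], a3]

[[a1, a2], a3]


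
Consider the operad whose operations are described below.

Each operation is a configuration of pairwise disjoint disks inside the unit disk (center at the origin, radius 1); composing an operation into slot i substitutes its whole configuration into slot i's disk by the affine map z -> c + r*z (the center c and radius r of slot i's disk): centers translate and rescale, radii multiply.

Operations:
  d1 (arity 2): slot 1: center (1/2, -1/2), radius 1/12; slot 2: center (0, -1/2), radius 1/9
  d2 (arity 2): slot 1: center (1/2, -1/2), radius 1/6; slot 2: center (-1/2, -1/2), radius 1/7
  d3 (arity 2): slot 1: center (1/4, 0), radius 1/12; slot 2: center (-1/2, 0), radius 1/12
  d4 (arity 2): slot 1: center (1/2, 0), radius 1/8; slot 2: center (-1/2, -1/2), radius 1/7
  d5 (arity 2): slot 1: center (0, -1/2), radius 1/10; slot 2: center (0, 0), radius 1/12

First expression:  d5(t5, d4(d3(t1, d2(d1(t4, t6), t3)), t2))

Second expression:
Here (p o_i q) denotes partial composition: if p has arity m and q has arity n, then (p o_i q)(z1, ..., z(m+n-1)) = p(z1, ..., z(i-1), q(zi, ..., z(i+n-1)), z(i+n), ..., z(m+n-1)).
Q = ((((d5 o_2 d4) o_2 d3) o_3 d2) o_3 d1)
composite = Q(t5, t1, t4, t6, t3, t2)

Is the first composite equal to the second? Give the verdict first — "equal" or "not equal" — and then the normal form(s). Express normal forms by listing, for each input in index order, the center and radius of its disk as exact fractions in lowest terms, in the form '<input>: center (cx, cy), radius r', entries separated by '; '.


The first expression, normalized: t1: center (17/384, 0), radius 1/1152; t2: center (-1/24, -1/24), radius 1/84; t3: center (83/2304, -1/2304), radius 1/8064; t4: center (511/13824, -7/13824), radius 1/82944; t5: center (0, -1/2), radius 1/10; t6: center (85/2304, -7/13824), radius 1/62208
The second expression, normalized: t1: center (17/384, 0), radius 1/1152; t2: center (-1/24, -1/24), radius 1/84; t3: center (83/2304, -1/2304), radius 1/8064; t4: center (511/13824, -7/13824), radius 1/82944; t5: center (0, -1/2), radius 1/10; t6: center (85/2304, -7/13824), radius 1/62208
The normal forms match — equal.

equal; the common form is t1: center (17/384, 0), radius 1/1152; t2: center (-1/24, -1/24), radius 1/84; t3: center (83/2304, -1/2304), radius 1/8064; t4: center (511/13824, -7/13824), radius 1/82944; t5: center (0, -1/2), radius 1/10; t6: center (85/2304, -7/13824), radius 1/62208


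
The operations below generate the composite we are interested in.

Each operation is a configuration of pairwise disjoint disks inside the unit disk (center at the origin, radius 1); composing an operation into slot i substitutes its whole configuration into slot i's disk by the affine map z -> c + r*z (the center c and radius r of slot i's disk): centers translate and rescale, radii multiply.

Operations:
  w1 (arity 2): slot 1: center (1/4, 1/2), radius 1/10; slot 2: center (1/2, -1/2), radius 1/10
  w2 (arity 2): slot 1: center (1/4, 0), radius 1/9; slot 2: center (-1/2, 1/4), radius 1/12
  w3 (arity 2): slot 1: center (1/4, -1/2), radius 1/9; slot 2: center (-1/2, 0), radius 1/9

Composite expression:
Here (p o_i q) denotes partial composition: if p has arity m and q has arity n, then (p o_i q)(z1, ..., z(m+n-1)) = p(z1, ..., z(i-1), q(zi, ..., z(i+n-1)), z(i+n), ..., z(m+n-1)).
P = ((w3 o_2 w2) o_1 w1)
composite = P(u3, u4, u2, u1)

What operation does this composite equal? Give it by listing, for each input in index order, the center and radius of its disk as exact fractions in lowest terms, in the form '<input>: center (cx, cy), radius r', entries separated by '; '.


u1: center (-5/9, 1/36), radius 1/108; u2: center (-17/36, 0), radius 1/81; u3: center (5/18, -4/9), radius 1/90; u4: center (11/36, -5/9), radius 1/90

Affine substitution under w3: radii multiply and u-centers shift.
input u3: composing its 2 substitution steps yields center (5/18, -4/9), radius 1/90
input u4: composing its 2 substitution steps yields center (11/36, -5/9), radius 1/90
input u2: composing its 2 substitution steps yields center (-17/36, 0), radius 1/81
input u1: composing its 2 substitution steps yields center (-5/9, 1/36), radius 1/108


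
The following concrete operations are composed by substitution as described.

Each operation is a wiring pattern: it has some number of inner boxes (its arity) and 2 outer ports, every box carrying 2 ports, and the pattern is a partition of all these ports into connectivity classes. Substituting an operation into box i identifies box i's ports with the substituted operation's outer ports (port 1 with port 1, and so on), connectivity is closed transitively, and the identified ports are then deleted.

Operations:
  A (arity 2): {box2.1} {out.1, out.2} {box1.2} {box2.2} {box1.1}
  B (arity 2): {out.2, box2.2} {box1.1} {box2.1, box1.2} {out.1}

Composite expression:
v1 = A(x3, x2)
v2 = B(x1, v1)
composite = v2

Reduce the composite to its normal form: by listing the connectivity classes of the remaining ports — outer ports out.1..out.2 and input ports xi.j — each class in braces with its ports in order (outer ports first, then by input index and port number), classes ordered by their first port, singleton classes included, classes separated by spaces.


Treat the ports identified at B as solder joints: merge, then drop.
stage A: inputs (x3, x2), connectivity {out.1, out.2} {x2.1} {x2.2} {x3.1} {x3.2}, out.j its boundary
stage B: inputs (x1, x3, x2), connectivity {out.1} {out.2, x1.2} {x1.1} {x2.1} {x2.2} {x3.1} {x3.2}, out.j its boundary

{out.1} {out.2, x1.2} {x1.1} {x2.1} {x2.2} {x3.1} {x3.2}


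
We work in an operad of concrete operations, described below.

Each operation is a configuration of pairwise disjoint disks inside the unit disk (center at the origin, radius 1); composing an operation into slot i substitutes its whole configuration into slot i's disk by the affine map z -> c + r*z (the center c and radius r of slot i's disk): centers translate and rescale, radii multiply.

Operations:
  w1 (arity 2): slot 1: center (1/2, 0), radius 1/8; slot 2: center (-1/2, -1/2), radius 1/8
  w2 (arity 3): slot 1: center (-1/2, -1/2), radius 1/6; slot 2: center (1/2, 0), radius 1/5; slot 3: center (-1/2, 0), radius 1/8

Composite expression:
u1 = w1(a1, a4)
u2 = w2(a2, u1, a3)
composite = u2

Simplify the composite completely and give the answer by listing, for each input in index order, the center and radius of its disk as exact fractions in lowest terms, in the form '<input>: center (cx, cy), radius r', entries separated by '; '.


a1: center (3/5, 0), radius 1/40; a2: center (-1/2, -1/2), radius 1/6; a3: center (-1/2, 0), radius 1/8; a4: center (2/5, -1/10), radius 1/40

Nesting under w2 composes maps z -> c + r*z down each a-path.
a2: after 1 affine step, its disk has center (-1/2, -1/2), radius 1/6
a1: after 2 affine steps, its disk has center (3/5, 0), radius 1/40
a4: after 2 affine steps, its disk has center (2/5, -1/10), radius 1/40
a3: after 1 affine step, its disk has center (-1/2, 0), radius 1/8


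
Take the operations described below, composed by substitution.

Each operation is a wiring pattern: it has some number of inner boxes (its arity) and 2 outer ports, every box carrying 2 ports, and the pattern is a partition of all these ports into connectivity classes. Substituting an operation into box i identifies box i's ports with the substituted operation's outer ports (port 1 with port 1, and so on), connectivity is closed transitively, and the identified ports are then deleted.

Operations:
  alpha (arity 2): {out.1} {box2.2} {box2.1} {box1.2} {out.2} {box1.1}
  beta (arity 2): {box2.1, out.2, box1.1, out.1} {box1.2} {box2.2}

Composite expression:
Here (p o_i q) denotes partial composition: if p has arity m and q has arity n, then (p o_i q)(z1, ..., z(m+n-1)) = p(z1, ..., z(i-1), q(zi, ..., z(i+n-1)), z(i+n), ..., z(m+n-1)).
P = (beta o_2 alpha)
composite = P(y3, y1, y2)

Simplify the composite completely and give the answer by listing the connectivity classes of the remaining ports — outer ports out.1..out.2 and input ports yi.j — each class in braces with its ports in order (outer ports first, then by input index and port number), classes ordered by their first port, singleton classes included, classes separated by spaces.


Reachability decides: close wires over beta-identified ports.
through alpha, on inputs (y1, y2): {out.1} {out.2} {y1.1} {y1.2} {y2.1} {y2.2} (out.j = stage outer ports)
through beta, on inputs (y3, y1, y2): {out.1, out.2, y3.1} {y1.1} {y1.2} {y2.1} {y2.2} {y3.2} (out.j = stage outer ports)

{out.1, out.2, y3.1} {y1.1} {y1.2} {y2.1} {y2.2} {y3.2}


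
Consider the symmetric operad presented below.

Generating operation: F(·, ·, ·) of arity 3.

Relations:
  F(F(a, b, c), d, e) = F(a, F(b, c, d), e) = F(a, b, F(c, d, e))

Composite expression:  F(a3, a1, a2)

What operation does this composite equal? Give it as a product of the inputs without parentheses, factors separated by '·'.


a3 · a1 · a2


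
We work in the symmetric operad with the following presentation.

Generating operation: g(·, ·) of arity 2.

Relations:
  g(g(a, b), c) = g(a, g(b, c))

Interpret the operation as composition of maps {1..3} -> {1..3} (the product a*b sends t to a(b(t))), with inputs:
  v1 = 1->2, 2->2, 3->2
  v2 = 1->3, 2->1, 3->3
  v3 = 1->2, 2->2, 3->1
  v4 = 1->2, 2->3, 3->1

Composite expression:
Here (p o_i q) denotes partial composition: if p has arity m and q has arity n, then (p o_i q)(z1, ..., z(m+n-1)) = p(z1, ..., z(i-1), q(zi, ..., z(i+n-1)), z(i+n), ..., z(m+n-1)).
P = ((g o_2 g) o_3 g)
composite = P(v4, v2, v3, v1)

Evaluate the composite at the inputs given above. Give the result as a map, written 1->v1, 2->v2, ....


1->2, 2->2, 3->2

g(v3, v1) = 1->2, 2->2, 3->2
g(v2, g(v3, v1)) = 1->1, 2->1, 3->1
g(v4, g(v2, g(v3, v1))) = 1->2, 2->2, 3->2


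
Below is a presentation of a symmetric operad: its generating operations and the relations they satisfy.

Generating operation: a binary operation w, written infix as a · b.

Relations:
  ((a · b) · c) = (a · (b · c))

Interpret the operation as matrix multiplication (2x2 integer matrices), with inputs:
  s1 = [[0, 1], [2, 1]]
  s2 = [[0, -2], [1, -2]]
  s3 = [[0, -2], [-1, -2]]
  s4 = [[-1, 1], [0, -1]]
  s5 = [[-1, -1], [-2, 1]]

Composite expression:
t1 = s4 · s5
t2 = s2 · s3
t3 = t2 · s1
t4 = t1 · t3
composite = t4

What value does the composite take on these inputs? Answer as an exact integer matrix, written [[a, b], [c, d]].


[[0, 2], [12, 8]]

(s4 · s5) = [[-1, 2], [2, -1]]
(s2 · s3) = [[2, 4], [2, 2]]
((s2 · s3) · s1) = [[8, 6], [4, 4]]
((s4 · s5) · ((s2 · s3) · s1)) = [[0, 2], [12, 8]]


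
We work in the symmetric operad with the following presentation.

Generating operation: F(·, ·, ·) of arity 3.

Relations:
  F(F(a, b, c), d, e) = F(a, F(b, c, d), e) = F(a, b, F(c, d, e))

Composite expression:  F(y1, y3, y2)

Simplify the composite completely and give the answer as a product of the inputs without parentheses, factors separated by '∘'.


All parenthesizations of F agree; list the y-inputs left to right.
F(y1, y3, y2) spells out as y1 ∘ y3 ∘ y2

y1 ∘ y3 ∘ y2


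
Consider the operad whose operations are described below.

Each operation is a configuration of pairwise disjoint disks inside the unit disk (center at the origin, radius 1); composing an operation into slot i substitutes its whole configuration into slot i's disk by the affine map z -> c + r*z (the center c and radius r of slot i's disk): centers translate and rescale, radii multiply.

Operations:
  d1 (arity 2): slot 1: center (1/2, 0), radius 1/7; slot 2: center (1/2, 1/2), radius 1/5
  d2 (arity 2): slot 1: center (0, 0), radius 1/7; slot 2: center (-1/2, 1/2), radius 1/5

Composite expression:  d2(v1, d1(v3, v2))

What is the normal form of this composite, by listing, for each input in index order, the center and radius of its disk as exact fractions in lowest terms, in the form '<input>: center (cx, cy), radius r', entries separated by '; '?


v1: center (0, 0), radius 1/7; v2: center (-2/5, 3/5), radius 1/25; v3: center (-2/5, 1/2), radius 1/35

Each v-disk chains the slot maps above it in d2; radii multiply.
input v1: composing its 1 substitution step yields center (0, 0), radius 1/7
input v3: composing its 2 substitution steps yields center (-2/5, 1/2), radius 1/35
input v2: composing its 2 substitution steps yields center (-2/5, 3/5), radius 1/25


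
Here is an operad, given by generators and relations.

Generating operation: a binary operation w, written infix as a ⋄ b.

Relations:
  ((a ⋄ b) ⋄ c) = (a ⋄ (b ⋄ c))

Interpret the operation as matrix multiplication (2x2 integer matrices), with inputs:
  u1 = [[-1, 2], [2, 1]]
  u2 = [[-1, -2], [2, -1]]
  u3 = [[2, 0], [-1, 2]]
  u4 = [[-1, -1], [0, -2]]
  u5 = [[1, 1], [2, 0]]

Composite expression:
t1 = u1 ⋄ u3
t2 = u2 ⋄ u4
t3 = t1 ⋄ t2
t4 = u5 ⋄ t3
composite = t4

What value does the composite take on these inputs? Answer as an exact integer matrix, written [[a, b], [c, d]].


[[-13, -5], [-24, -40]]

(u1 ⋄ u3) = [[-4, 4], [3, 2]]
(u2 ⋄ u4) = [[1, 5], [-2, 0]]
((u1 ⋄ u3) ⋄ (u2 ⋄ u4)) = [[-12, -20], [-1, 15]]
(u5 ⋄ ((u1 ⋄ u3) ⋄ (u2 ⋄ u4))) = [[-13, -5], [-24, -40]]


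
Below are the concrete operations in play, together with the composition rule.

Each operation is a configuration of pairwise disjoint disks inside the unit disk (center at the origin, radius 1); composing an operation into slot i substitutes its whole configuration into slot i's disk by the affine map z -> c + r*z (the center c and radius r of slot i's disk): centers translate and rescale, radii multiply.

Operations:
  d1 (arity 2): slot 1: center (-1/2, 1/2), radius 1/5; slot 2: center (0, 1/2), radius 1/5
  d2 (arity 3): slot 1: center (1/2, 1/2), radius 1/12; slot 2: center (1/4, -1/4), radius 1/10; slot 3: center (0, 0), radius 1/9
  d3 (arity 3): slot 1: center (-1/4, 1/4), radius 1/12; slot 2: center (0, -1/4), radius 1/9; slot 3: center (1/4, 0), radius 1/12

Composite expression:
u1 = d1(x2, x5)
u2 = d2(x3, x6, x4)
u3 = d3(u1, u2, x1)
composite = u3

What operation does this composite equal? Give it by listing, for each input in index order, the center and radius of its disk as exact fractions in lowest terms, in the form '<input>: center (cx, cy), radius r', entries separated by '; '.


x1: center (1/4, 0), radius 1/12; x2: center (-7/24, 7/24), radius 1/60; x3: center (1/18, -7/36), radius 1/108; x4: center (0, -1/4), radius 1/81; x5: center (-1/4, 7/24), radius 1/60; x6: center (1/36, -5/18), radius 1/90

Below d3, radii multiply path by path; the x-disk centers shift.
tracing x2 down its 2-map path: center (-7/24, 7/24), radius 1/60
tracing x5 down its 2-map path: center (-1/4, 7/24), radius 1/60
tracing x3 down its 2-map path: center (1/18, -7/36), radius 1/108
tracing x6 down its 2-map path: center (1/36, -5/18), radius 1/90
tracing x4 down its 2-map path: center (0, -1/4), radius 1/81
tracing x1 down its 1-map path: center (1/4, 0), radius 1/12


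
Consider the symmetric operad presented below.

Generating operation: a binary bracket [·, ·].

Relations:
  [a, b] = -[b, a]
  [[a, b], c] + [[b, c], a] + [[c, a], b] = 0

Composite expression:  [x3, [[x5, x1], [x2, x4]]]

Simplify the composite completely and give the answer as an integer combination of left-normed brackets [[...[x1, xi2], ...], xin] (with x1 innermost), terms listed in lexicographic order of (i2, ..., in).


[[[[x1, x5], x2], x4], x3] - [[[[x1, x5], x4], x2], x3]

A multilinear Lie element is pinned by x1-initial words (x1 innermost).
Composite bracket: [x3, [[x5, x1], [x2, x4]]]
Each bracket splits as ab - ba, giving 16 signed words (2^4 = 16).
Only words starting with x1 matter:
  from x1x5x2x4x3, sign +1: term +[[[[x1, x5], x2], x4], x3]
  from x1x5x4x2x3, sign -1: term -[[[[x1, x5], x4], x2], x3]


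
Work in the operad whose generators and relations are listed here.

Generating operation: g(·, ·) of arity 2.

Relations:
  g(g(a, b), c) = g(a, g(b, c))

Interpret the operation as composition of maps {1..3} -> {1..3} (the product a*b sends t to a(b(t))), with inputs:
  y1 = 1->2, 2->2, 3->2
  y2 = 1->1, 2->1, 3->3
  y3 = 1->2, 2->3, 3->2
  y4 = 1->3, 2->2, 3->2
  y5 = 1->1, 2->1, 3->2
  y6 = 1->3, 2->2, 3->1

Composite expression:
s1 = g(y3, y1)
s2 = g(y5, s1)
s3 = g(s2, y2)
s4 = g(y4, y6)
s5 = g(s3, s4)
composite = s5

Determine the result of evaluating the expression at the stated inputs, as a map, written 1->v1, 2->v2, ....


g(y3, y1) = 1->3, 2->3, 3->3
g(y5, g(y3, y1)) = 1->2, 2->2, 3->2
g(g(y5, g(y3, y1)), y2) = 1->2, 2->2, 3->2
g(y4, y6) = 1->2, 2->2, 3->3
g(g(g(y5, g(y3, y1)), y2), g(y4, y6)) = 1->2, 2->2, 3->2

1->2, 2->2, 3->2


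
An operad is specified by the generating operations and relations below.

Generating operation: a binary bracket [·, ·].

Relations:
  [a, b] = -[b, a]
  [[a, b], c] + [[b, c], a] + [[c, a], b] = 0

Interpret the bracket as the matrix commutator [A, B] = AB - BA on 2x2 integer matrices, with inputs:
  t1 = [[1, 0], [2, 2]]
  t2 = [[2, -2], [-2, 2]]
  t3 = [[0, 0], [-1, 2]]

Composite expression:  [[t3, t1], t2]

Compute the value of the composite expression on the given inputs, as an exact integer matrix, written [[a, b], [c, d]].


[[10, 0], [0, -10]]

[t3, t1] = [[0, 0], [5, 0]]
[[t3, t1], t2] = [[10, 0], [0, -10]]


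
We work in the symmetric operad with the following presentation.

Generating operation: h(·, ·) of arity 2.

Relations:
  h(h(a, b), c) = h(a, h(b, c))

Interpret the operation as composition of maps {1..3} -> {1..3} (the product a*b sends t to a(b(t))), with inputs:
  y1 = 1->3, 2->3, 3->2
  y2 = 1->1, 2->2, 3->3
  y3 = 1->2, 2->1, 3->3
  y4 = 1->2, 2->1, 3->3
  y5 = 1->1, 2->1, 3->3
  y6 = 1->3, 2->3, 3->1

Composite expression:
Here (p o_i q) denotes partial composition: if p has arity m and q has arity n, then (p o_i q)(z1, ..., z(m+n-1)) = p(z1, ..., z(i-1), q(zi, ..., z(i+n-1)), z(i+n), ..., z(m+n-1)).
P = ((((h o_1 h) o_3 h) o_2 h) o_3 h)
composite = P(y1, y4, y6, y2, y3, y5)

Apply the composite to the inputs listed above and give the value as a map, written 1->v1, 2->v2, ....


h(y6, y2) = 1->3, 2->3, 3->1
h(y4, h(y6, y2)) = 1->3, 2->3, 3->2
h(y1, h(y4, h(y6, y2))) = 1->2, 2->2, 3->3
h(y3, y5) = 1->2, 2->2, 3->3
h(h(y1, h(y4, h(y6, y2))), h(y3, y5)) = 1->2, 2->2, 3->3

1->2, 2->2, 3->3


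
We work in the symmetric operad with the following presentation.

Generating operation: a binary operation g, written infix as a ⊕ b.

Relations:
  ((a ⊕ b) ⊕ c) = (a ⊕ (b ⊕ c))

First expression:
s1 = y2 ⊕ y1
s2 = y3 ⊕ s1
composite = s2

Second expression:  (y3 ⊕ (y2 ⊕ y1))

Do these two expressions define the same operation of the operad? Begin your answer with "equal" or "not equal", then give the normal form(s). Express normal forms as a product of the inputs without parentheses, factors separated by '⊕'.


equal; both compose to y3 ⊕ y2 ⊕ y1

The first expression reduces to y3 ⊕ y2 ⊕ y1
The second expression reduces to y3 ⊕ y2 ⊕ y1
The normal forms match — equal.


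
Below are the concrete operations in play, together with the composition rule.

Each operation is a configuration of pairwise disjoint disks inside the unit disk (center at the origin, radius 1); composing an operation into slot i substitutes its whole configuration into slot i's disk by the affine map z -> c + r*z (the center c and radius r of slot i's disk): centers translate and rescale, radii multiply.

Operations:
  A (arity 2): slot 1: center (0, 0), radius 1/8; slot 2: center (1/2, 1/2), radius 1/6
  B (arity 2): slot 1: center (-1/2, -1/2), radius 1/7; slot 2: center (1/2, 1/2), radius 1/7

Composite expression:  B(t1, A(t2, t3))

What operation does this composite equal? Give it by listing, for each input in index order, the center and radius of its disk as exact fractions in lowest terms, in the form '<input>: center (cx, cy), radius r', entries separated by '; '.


t1: center (-1/2, -1/2), radius 1/7; t2: center (1/2, 1/2), radius 1/56; t3: center (4/7, 4/7), radius 1/42

Nesting under B composes maps z -> c + r*z down each t-path.
tracing t1 down its 1-map path: center (-1/2, -1/2), radius 1/7
tracing t2 down its 2-map path: center (1/2, 1/2), radius 1/56
tracing t3 down its 2-map path: center (4/7, 4/7), radius 1/42
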